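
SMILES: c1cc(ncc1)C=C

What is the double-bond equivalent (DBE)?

5

Molecular formula from the SMILES: C7H7N.
DoU = (2C + 2 + N − H − X)/2 = (2·7 + 2 + 1 − 7 − 0)/2 = 10/2 = 5.
(Structurally: 1 ring(s) + 4 π bond(s) = 5.)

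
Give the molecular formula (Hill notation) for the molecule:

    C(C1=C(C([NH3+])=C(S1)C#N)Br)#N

C6H3BrN3S+

Heavy atoms from the SMILES: 1 Br, 6 C, 3 N, 1 S.
Implicit hydrogens by atom environment:
  4 × C (aromatic): no H
  2 × C: no H
  2 × N: no H
  1 × Br: no H
  1 × N (charge +1): 3 H
  1 × S (aromatic): no H
  Total hydrogens = 3.
Net charge +1.
Molecular formula: C6H3BrN3S+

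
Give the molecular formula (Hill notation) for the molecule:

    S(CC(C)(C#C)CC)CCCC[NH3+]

Heavy atoms from the SMILES: 11 C, 1 N, 1 S.
Implicit hydrogens by atom environment:
  6 × C: 2 H each → 12
  2 × C: 3 H each → 6
  2 × C: no H
  1 × C: 1 H
  1 × N (charge +1): 3 H
  1 × S: no H
  Total hydrogens = 22.
Net charge +1.
Molecular formula: C11H22NS+

C11H22NS+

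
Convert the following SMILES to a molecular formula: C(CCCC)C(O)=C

C7H14O

Heavy atoms from the SMILES: 7 C, 1 O.
Implicit hydrogens by atom environment:
  5 × C: 2 H each → 10
  1 × C: 3 H
  1 × C: no H
  1 × O: 1 H
  Total hydrogens = 14.
Molecular formula: C7H14O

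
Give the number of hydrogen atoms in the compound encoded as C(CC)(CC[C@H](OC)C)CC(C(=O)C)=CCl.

23

Hydrogens are implicit in SMILES; fill each atom to its normal valence:
  4 × C: 3 H each → 12
  4 × C: 2 H each → 8
  3 × C: 1 H each → 3
  2 × C: no H
  2 × O: no H
  1 × Cl: no H
  Total hydrogens = 23.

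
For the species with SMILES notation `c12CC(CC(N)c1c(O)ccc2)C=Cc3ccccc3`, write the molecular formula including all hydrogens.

Heavy atoms from the SMILES: 18 C, 1 N, 1 O.
Implicit hydrogens by atom environment:
  8 × C (aromatic): 1 H each → 8
  4 × C: 1 H each → 4
  4 × C (aromatic): no H
  2 × C: 2 H each → 4
  1 × N: 2 H
  1 × O: 1 H
  Total hydrogens = 19.
Molecular formula: C18H19NO

C18H19NO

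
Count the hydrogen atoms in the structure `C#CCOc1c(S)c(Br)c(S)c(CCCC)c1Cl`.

14

Hydrogens are implicit in SMILES; fill each atom to its normal valence:
  6 × C (aromatic): no H
  4 × C: 2 H each → 8
  2 × S: 1 H each → 2
  1 × Br: no H
  1 × C: 3 H
  1 × C: 1 H
  1 × C: no H
  1 × Cl: no H
  1 × O: no H
  Total hydrogens = 14.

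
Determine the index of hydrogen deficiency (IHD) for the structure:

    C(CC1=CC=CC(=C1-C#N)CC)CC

Molecular formula from the SMILES: C13H17N.
DoU = (2C + 2 + N − H − X)/2 = (2·13 + 2 + 1 − 17 − 0)/2 = 12/2 = 6.
(Structurally: 1 ring(s) + 5 π bond(s) = 6.)

6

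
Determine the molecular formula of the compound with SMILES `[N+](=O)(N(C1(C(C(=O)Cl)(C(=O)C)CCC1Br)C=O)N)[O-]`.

C9H11BrClN3O5

Heavy atoms from the SMILES: 1 Br, 9 C, 1 Cl, 3 N, 5 O.
Implicit hydrogens by atom environment:
  4 × C: no H
  4 × O: no H
  2 × C: 2 H each → 4
  2 × C: 1 H each → 2
  1 × Br: no H
  1 × C: 3 H
  1 × Cl: no H
  1 × N: 2 H
  1 × N: no H
  1 × N (charge +1): no H
  1 × O (charge -1): no H
  Total hydrogens = 11.
Molecular formula: C9H11BrClN3O5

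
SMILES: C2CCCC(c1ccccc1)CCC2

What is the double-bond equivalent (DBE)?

5

Molecular formula from the SMILES: C14H20.
DoU = (2C + 2 + N − H − X)/2 = (2·14 + 2 + 0 − 20 − 0)/2 = 10/2 = 5.
(Structurally: 2 ring(s) + 3 π bond(s) = 5.)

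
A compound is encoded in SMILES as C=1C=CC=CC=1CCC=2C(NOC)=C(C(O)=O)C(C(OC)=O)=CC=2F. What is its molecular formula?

C18H18FNO5

Heavy atoms from the SMILES: 18 C, 1 F, 1 N, 5 O.
Implicit hydrogens by atom environment:
  6 × C (aromatic): 1 H each → 6
  6 × C (aromatic): no H
  4 × O: no H
  2 × C: 3 H each → 6
  2 × C: 2 H each → 4
  2 × C: no H
  1 × F: no H
  1 × N: 1 H
  1 × O: 1 H
  Total hydrogens = 18.
Molecular formula: C18H18FNO5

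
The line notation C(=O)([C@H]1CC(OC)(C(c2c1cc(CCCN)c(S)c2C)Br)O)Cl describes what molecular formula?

C16H21BrClNO3S

Heavy atoms from the SMILES: 1 Br, 16 C, 1 Cl, 1 N, 3 O, 1 S.
Implicit hydrogens by atom environment:
  5 × C (aromatic): no H
  4 × C: 2 H each → 8
  2 × C: 3 H each → 6
  2 × C: 1 H each → 2
  2 × C: no H
  2 × O: no H
  1 × Br: no H
  1 × C (aromatic): 1 H
  1 × Cl: no H
  1 × N: 2 H
  1 × O: 1 H
  1 × S: 1 H
  Total hydrogens = 21.
Molecular formula: C16H21BrClNO3S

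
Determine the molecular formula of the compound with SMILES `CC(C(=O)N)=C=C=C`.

Heavy atoms from the SMILES: 6 C, 1 N, 1 O.
Implicit hydrogens by atom environment:
  4 × C: no H
  1 × C: 3 H
  1 × C: 2 H
  1 × N: 2 H
  1 × O: no H
  Total hydrogens = 7.
Molecular formula: C6H7NO

C6H7NO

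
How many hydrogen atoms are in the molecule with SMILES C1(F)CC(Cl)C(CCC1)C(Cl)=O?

11

Hydrogens are implicit in SMILES; fill each atom to its normal valence:
  4 × C: 2 H each → 8
  3 × C: 1 H each → 3
  2 × Cl: no H
  1 × C: no H
  1 × F: no H
  1 × O: no H
  Total hydrogens = 11.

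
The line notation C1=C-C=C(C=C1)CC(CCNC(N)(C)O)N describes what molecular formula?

Heavy atoms from the SMILES: 12 C, 3 N, 1 O.
Implicit hydrogens by atom environment:
  5 × C (aromatic): 1 H each → 5
  3 × C: 2 H each → 6
  2 × N: 2 H each → 4
  1 × C: 3 H
  1 × C: 1 H
  1 × C: no H
  1 × C (aromatic): no H
  1 × N: 1 H
  1 × O: 1 H
  Total hydrogens = 21.
Molecular formula: C12H21N3O

C12H21N3O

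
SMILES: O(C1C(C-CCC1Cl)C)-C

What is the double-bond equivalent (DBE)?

Molecular formula from the SMILES: C8H15ClO.
DoU = (2C + 2 + N − H − X)/2 = (2·8 + 2 + 0 − 15 − 1)/2 = 2/2 = 1.
(Structurally: 1 ring(s) + 0 π bond(s) = 1.)

1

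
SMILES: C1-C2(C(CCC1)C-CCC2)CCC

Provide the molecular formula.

C13H24

Heavy atoms from the SMILES: 13 C.
Implicit hydrogens by atom environment:
  10 × C: 2 H each → 20
  1 × C: 3 H
  1 × C: 1 H
  1 × C: no H
  Total hydrogens = 24.
Molecular formula: C13H24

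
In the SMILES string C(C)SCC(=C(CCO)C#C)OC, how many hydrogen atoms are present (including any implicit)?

16

Hydrogens are implicit in SMILES; fill each atom to its normal valence:
  4 × C: 2 H each → 8
  3 × C: no H
  2 × C: 3 H each → 6
  1 × C: 1 H
  1 × O: 1 H
  1 × O: no H
  1 × S: no H
  Total hydrogens = 16.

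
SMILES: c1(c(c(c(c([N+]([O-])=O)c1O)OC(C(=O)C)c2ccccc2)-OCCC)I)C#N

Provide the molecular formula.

C19H17IN2O6

Heavy atoms from the SMILES: 19 C, 1 I, 2 N, 6 O.
Implicit hydrogens by atom environment:
  7 × C (aromatic): no H
  5 × C (aromatic): 1 H each → 5
  4 × O: no H
  2 × C: 3 H each → 6
  2 × C: 2 H each → 4
  2 × C: no H
  1 × C: 1 H
  1 × I: no H
  1 × N: no H
  1 × N (charge +1): no H
  1 × O: 1 H
  1 × O (charge -1): no H
  Total hydrogens = 17.
Molecular formula: C19H17IN2O6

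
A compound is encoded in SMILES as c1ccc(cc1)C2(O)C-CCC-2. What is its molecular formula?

Heavy atoms from the SMILES: 11 C, 1 O.
Implicit hydrogens by atom environment:
  5 × C (aromatic): 1 H each → 5
  4 × C: 2 H each → 8
  1 × C: no H
  1 × C (aromatic): no H
  1 × O: 1 H
  Total hydrogens = 14.
Molecular formula: C11H14O

C11H14O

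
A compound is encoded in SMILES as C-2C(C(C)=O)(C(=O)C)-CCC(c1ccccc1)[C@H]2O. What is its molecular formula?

C16H20O3

Heavy atoms from the SMILES: 16 C, 3 O.
Implicit hydrogens by atom environment:
  5 × C (aromatic): 1 H each → 5
  3 × C: 2 H each → 6
  3 × C: no H
  2 × C: 3 H each → 6
  2 × C: 1 H each → 2
  2 × O: no H
  1 × C (aromatic): no H
  1 × O: 1 H
  Total hydrogens = 20.
Molecular formula: C16H20O3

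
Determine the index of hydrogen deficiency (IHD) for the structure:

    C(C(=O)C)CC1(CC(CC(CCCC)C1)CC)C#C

4

Molecular formula from the SMILES: C18H30O.
DoU = (2C + 2 + N − H − X)/2 = (2·18 + 2 + 0 − 30 − 0)/2 = 8/2 = 4.
(Structurally: 1 ring(s) + 3 π bond(s) = 4.)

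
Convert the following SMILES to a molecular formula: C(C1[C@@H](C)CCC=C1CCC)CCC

Heavy atoms from the SMILES: 14 C.
Implicit hydrogens by atom environment:
  7 × C: 2 H each → 14
  3 × C: 3 H each → 9
  3 × C: 1 H each → 3
  1 × C: no H
  Total hydrogens = 26.
Molecular formula: C14H26

C14H26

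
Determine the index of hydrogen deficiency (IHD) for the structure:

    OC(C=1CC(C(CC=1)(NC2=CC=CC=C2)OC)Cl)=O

7

Molecular formula from the SMILES: C14H16ClNO3.
DoU = (2C + 2 + N − H − X)/2 = (2·14 + 2 + 1 − 16 − 1)/2 = 14/2 = 7.
(Structurally: 2 ring(s) + 5 π bond(s) = 7.)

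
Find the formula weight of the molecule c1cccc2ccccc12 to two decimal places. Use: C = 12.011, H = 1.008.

128.17

Molecular formula: C10H8.
M = 10×12.011 + 8×1.008 = 128.17 g/mol.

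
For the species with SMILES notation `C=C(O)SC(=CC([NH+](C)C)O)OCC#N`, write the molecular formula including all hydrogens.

C9H15N2O3S+

Heavy atoms from the SMILES: 9 C, 2 N, 3 O, 1 S.
Implicit hydrogens by atom environment:
  3 × C: no H
  2 × C: 3 H each → 6
  2 × C: 2 H each → 4
  2 × C: 1 H each → 2
  2 × O: 1 H each → 2
  1 × N (charge +1): 1 H
  1 × N: no H
  1 × O: no H
  1 × S: no H
  Total hydrogens = 15.
Net charge +1.
Molecular formula: C9H15N2O3S+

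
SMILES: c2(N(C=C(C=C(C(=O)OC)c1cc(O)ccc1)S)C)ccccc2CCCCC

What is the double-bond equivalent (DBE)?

Molecular formula from the SMILES: C24H29NO3S.
DoU = (2C + 2 + N − H − X)/2 = (2·24 + 2 + 1 − 29 − 0)/2 = 22/2 = 11.
(Structurally: 2 ring(s) + 9 π bond(s) = 11.)

11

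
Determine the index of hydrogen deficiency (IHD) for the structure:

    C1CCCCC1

Molecular formula from the SMILES: C6H12.
DoU = (2C + 2 + N − H − X)/2 = (2·6 + 2 + 0 − 12 − 0)/2 = 2/2 = 1.
(Structurally: 1 ring(s) + 0 π bond(s) = 1.)

1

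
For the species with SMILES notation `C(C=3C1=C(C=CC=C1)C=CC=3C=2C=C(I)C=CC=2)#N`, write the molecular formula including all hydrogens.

Heavy atoms from the SMILES: 17 C, 1 I, 1 N.
Implicit hydrogens by atom environment:
  10 × C (aromatic): 1 H each → 10
  6 × C (aromatic): no H
  1 × C: no H
  1 × I: no H
  1 × N: no H
  Total hydrogens = 10.
Molecular formula: C17H10IN

C17H10IN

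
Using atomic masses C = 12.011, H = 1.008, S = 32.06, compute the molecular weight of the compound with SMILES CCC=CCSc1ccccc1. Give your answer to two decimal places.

178.29

Molecular formula: C11H14S.
M = 11×12.011 + 14×1.008 + 1×32.06 = 178.29 g/mol.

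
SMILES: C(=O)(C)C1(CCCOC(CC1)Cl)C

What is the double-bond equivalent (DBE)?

Molecular formula from the SMILES: C10H17ClO2.
DoU = (2C + 2 + N − H − X)/2 = (2·10 + 2 + 0 − 17 − 1)/2 = 4/2 = 2.
(Structurally: 1 ring(s) + 1 π bond(s) = 2.)

2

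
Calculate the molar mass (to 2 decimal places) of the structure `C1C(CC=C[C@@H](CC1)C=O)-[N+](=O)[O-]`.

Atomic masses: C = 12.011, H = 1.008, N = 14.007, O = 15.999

183.21

Molecular formula: C9H13NO3.
M = 9×12.011 + 13×1.008 + 1×14.007 + 3×15.999 = 183.21 g/mol.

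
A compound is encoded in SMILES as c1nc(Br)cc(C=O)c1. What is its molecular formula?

Heavy atoms from the SMILES: 1 Br, 6 C, 1 N, 1 O.
Implicit hydrogens by atom environment:
  3 × C (aromatic): 1 H each → 3
  2 × C (aromatic): no H
  1 × Br: no H
  1 × C: 1 H
  1 × N (aromatic): no H
  1 × O: no H
  Total hydrogens = 4.
Molecular formula: C6H4BrNO

C6H4BrNO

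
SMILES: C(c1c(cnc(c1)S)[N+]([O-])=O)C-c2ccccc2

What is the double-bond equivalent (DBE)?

9

Molecular formula from the SMILES: C13H12N2O2S.
DoU = (2C + 2 + N − H − X)/2 = (2·13 + 2 + 2 − 12 − 0)/2 = 18/2 = 9.
(Structurally: 2 ring(s) + 7 π bond(s) = 9.)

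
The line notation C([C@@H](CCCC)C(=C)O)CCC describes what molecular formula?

C11H22O

Heavy atoms from the SMILES: 11 C, 1 O.
Implicit hydrogens by atom environment:
  7 × C: 2 H each → 14
  2 × C: 3 H each → 6
  1 × C: 1 H
  1 × C: no H
  1 × O: 1 H
  Total hydrogens = 22.
Molecular formula: C11H22O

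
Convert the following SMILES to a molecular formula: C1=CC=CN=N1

C4H4N2

Heavy atoms from the SMILES: 4 C, 2 N.
Implicit hydrogens by atom environment:
  4 × C (aromatic): 1 H each → 4
  2 × N (aromatic): no H
  Total hydrogens = 4.
Molecular formula: C4H4N2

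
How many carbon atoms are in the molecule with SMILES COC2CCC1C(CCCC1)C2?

11

The symbol for carbon appears 11 times in the SMILES.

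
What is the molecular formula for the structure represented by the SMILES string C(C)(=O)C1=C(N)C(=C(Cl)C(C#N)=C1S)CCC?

Heavy atoms from the SMILES: 12 C, 1 Cl, 2 N, 1 O, 1 S.
Implicit hydrogens by atom environment:
  6 × C (aromatic): no H
  2 × C: 3 H each → 6
  2 × C: 2 H each → 4
  2 × C: no H
  1 × Cl: no H
  1 × N: 2 H
  1 × N: no H
  1 × O: no H
  1 × S: 1 H
  Total hydrogens = 13.
Molecular formula: C12H13ClN2OS

C12H13ClN2OS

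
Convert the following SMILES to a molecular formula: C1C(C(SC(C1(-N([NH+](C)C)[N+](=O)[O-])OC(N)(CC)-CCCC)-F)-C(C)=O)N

Heavy atoms from the SMILES: 16 C, 1 F, 5 N, 4 O, 1 S.
Implicit hydrogens by atom environment:
  5 × C: 3 H each → 15
  5 × C: 2 H each → 10
  3 × C: 1 H each → 3
  3 × C: no H
  3 × O: no H
  2 × N: 2 H each → 4
  1 × F: no H
  1 × N (charge +1): 1 H
  1 × N: no H
  1 × N (charge +1): no H
  1 × O (charge -1): no H
  1 × S: no H
  Total hydrogens = 33.
Net charge +1.
Molecular formula: C16H33FN5O4S+

C16H33FN5O4S+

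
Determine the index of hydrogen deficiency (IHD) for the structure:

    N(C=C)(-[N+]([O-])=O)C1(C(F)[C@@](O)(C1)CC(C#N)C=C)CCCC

6

Molecular formula from the SMILES: C15H22FN3O3.
DoU = (2C + 2 + N − H − X)/2 = (2·15 + 2 + 3 − 22 − 1)/2 = 12/2 = 6.
(Structurally: 1 ring(s) + 5 π bond(s) = 6.)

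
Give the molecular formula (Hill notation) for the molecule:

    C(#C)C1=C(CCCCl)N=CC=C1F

C10H9ClFN

Heavy atoms from the SMILES: 10 C, 1 Cl, 1 F, 1 N.
Implicit hydrogens by atom environment:
  3 × C: 2 H each → 6
  3 × C (aromatic): no H
  2 × C (aromatic): 1 H each → 2
  1 × C: 1 H
  1 × C: no H
  1 × Cl: no H
  1 × F: no H
  1 × N (aromatic): no H
  Total hydrogens = 9.
Molecular formula: C10H9ClFN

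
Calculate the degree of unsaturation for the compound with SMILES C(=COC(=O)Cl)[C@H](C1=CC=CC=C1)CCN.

6

Molecular formula from the SMILES: C12H14ClNO2.
DoU = (2C + 2 + N − H − X)/2 = (2·12 + 2 + 1 − 14 − 1)/2 = 12/2 = 6.
(Structurally: 1 ring(s) + 5 π bond(s) = 6.)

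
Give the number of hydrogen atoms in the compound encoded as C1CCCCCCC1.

16

Hydrogens are implicit in SMILES; fill each atom to its normal valence:
  8 × C: 2 H each → 16
  Total hydrogens = 16.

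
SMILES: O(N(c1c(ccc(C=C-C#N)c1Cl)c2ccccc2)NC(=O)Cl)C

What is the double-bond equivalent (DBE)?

12

Molecular formula from the SMILES: C17H13Cl2N3O2.
DoU = (2C + 2 + N − H − X)/2 = (2·17 + 2 + 3 − 13 − 2)/2 = 24/2 = 12.
(Structurally: 2 ring(s) + 10 π bond(s) = 12.)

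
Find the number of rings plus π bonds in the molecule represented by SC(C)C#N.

Molecular formula from the SMILES: C3H5NS.
DoU = (2C + 2 + N − H − X)/2 = (2·3 + 2 + 1 − 5 − 0)/2 = 4/2 = 2.
(Structurally: 0 ring(s) + 2 π bond(s) = 2.)

2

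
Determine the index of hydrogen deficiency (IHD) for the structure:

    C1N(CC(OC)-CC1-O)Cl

1

Molecular formula from the SMILES: C6H12ClNO2.
DoU = (2C + 2 + N − H − X)/2 = (2·6 + 2 + 1 − 12 − 1)/2 = 2/2 = 1.
(Structurally: 1 ring(s) + 0 π bond(s) = 1.)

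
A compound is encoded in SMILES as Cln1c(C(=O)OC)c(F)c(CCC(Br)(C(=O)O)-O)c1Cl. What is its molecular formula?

C10H9BrCl2FNO5

Heavy atoms from the SMILES: 1 Br, 10 C, 2 Cl, 1 F, 1 N, 5 O.
Implicit hydrogens by atom environment:
  4 × C (aromatic): no H
  3 × C: no H
  3 × O: no H
  2 × C: 2 H each → 4
  2 × Cl: no H
  2 × O: 1 H each → 2
  1 × Br: no H
  1 × C: 3 H
  1 × F: no H
  1 × N (aromatic): no H
  Total hydrogens = 9.
Molecular formula: C10H9BrCl2FNO5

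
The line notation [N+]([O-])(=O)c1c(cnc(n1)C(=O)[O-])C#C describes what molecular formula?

Heavy atoms from the SMILES: 7 C, 3 N, 4 O.
Implicit hydrogens by atom environment:
  3 × C (aromatic): no H
  2 × C: no H
  2 × N (aromatic): no H
  2 × O: no H
  2 × O (charge -1): no H
  1 × C (aromatic): 1 H
  1 × C: 1 H
  1 × N (charge +1): no H
  Total hydrogens = 2.
Net charge -1.
Molecular formula: C7H2N3O4-

C7H2N3O4-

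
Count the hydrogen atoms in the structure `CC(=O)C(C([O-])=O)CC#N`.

6

Hydrogens are implicit in SMILES; fill each atom to its normal valence:
  3 × C: no H
  2 × O: no H
  1 × C: 3 H
  1 × C: 2 H
  1 × C: 1 H
  1 × N: no H
  1 × O (charge -1): no H
  Total hydrogens = 6.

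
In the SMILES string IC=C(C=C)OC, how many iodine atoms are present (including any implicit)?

1

The symbol for iodine appears 1 time in the SMILES.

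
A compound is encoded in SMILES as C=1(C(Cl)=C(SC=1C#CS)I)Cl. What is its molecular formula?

Heavy atoms from the SMILES: 6 C, 2 Cl, 1 I, 2 S.
Implicit hydrogens by atom environment:
  4 × C (aromatic): no H
  2 × C: no H
  2 × Cl: no H
  1 × I: no H
  1 × S: 1 H
  1 × S (aromatic): no H
  Total hydrogens = 1.
Molecular formula: C6HCl2IS2

C6HCl2IS2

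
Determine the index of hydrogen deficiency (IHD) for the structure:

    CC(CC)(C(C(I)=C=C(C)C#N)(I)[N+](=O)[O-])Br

Molecular formula from the SMILES: C10H11BrI2N2O2.
DoU = (2C + 2 + N − H − X)/2 = (2·10 + 2 + 2 − 11 − 3)/2 = 10/2 = 5.
(Structurally: 0 ring(s) + 5 π bond(s) = 5.)

5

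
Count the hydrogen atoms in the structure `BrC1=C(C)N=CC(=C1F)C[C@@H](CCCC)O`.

Hydrogens are implicit in SMILES; fill each atom to its normal valence:
  4 × C: 2 H each → 8
  4 × C (aromatic): no H
  2 × C: 3 H each → 6
  1 × Br: no H
  1 × C (aromatic): 1 H
  1 × C: 1 H
  1 × F: no H
  1 × N (aromatic): no H
  1 × O: 1 H
  Total hydrogens = 17.

17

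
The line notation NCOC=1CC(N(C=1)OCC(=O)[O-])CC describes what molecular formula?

C9H15N2O4-

Heavy atoms from the SMILES: 9 C, 2 N, 4 O.
Implicit hydrogens by atom environment:
  4 × C: 2 H each → 8
  3 × O: no H
  2 × C: 1 H each → 2
  2 × C: no H
  1 × C: 3 H
  1 × N: 2 H
  1 × N: no H
  1 × O (charge -1): no H
  Total hydrogens = 15.
Net charge -1.
Molecular formula: C9H15N2O4-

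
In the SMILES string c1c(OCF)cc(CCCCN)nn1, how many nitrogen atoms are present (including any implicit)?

The symbol for nitrogen appears 3 times in the SMILES.

3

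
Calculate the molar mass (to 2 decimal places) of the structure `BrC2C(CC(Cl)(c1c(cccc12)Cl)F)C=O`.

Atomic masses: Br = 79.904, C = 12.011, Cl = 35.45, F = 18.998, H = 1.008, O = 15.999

Molecular formula: C11H8BrCl2FO.
M = 1×79.904 + 11×12.011 + 2×35.45 + 1×18.998 + 8×1.008 + 1×15.999 = 325.99 g/mol.

325.99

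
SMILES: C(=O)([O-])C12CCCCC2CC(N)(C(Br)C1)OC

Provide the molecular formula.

Heavy atoms from the SMILES: 1 Br, 12 C, 1 N, 3 O.
Implicit hydrogens by atom environment:
  6 × C: 2 H each → 12
  3 × C: no H
  2 × C: 1 H each → 2
  2 × O: no H
  1 × Br: no H
  1 × C: 3 H
  1 × N: 2 H
  1 × O (charge -1): no H
  Total hydrogens = 19.
Net charge -1.
Molecular formula: C12H19BrNO3-

C12H19BrNO3-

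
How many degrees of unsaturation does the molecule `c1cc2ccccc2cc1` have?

7

Molecular formula from the SMILES: C10H8.
DoU = (2C + 2 + N − H − X)/2 = (2·10 + 2 + 0 − 8 − 0)/2 = 14/2 = 7.
(Structurally: 2 ring(s) + 5 π bond(s) = 7.)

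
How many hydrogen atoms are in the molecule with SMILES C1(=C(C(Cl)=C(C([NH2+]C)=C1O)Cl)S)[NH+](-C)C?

Hydrogens are implicit in SMILES; fill each atom to its normal valence:
  6 × C (aromatic): no H
  3 × C: 3 H each → 9
  2 × Cl: no H
  1 × N (charge +1): 2 H
  1 × N (charge +1): 1 H
  1 × O: 1 H
  1 × S: 1 H
  Total hydrogens = 14.

14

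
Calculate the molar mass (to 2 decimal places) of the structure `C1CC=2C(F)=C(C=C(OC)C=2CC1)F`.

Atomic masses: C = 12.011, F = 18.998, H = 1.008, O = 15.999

Molecular formula: C11H12F2O.
M = 11×12.011 + 2×18.998 + 12×1.008 + 1×15.999 = 198.21 g/mol.

198.21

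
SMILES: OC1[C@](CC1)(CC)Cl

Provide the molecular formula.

C6H11ClO

Heavy atoms from the SMILES: 6 C, 1 Cl, 1 O.
Implicit hydrogens by atom environment:
  3 × C: 2 H each → 6
  1 × C: 3 H
  1 × C: 1 H
  1 × C: no H
  1 × Cl: no H
  1 × O: 1 H
  Total hydrogens = 11.
Molecular formula: C6H11ClO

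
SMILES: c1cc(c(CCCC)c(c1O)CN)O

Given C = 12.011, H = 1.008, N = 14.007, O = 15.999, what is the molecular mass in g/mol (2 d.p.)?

Molecular formula: C11H17NO2.
M = 11×12.011 + 17×1.008 + 1×14.007 + 2×15.999 = 195.26 g/mol.

195.26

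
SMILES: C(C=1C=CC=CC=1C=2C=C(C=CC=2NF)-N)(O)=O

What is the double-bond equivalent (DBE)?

9

Molecular formula from the SMILES: C13H11FN2O2.
DoU = (2C + 2 + N − H − X)/2 = (2·13 + 2 + 2 − 11 − 1)/2 = 18/2 = 9.
(Structurally: 2 ring(s) + 7 π bond(s) = 9.)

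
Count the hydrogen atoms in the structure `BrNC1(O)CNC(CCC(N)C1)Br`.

Hydrogens are implicit in SMILES; fill each atom to its normal valence:
  4 × C: 2 H each → 8
  2 × Br: no H
  2 × C: 1 H each → 2
  2 × N: 1 H each → 2
  1 × C: no H
  1 × N: 2 H
  1 × O: 1 H
  Total hydrogens = 15.

15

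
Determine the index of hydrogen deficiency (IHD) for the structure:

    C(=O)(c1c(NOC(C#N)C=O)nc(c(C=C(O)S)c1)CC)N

Molecular formula from the SMILES: C13H14N4O4S.
DoU = (2C + 2 + N − H − X)/2 = (2·13 + 2 + 4 − 14 − 0)/2 = 18/2 = 9.
(Structurally: 1 ring(s) + 8 π bond(s) = 9.)

9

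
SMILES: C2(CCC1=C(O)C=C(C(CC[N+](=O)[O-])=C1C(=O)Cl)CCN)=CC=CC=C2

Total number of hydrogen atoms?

21

Hydrogens are implicit in SMILES; fill each atom to its normal valence:
  6 × C: 2 H each → 12
  6 × C (aromatic): 1 H each → 6
  6 × C (aromatic): no H
  2 × O: no H
  1 × C: no H
  1 × Cl: no H
  1 × N: 2 H
  1 × N (charge +1): no H
  1 × O: 1 H
  1 × O (charge -1): no H
  Total hydrogens = 21.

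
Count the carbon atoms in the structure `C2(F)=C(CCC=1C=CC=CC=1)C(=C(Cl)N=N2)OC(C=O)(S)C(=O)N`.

The symbol for carbon appears 15 times in the SMILES. (Cl is a single chlorine, not C + l.)

15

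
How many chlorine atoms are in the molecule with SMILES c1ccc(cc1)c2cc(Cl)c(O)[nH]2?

The symbol for chlorine appears 1 time in the SMILES.

1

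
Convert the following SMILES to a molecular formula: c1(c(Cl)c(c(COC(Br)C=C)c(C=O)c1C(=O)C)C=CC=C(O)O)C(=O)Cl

Heavy atoms from the SMILES: 1 Br, 18 C, 2 Cl, 6 O.
Implicit hydrogens by atom environment:
  6 × C: 1 H each → 6
  6 × C (aromatic): no H
  4 × O: no H
  3 × C: no H
  2 × C: 2 H each → 4
  2 × Cl: no H
  2 × O: 1 H each → 2
  1 × Br: no H
  1 × C: 3 H
  Total hydrogens = 15.
Molecular formula: C18H15BrCl2O6

C18H15BrCl2O6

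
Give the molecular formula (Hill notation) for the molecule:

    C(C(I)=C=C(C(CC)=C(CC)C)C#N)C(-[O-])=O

Heavy atoms from the SMILES: 13 C, 1 I, 1 N, 2 O.
Implicit hydrogens by atom environment:
  7 × C: no H
  3 × C: 3 H each → 9
  3 × C: 2 H each → 6
  1 × I: no H
  1 × N: no H
  1 × O: no H
  1 × O (charge -1): no H
  Total hydrogens = 15.
Net charge -1.
Molecular formula: C13H15INO2-

C13H15INO2-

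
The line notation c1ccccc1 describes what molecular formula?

Heavy atoms from the SMILES: 6 C.
Implicit hydrogens by atom environment:
  6 × C (aromatic): 1 H each → 6
  Total hydrogens = 6.
Molecular formula: C6H6

C6H6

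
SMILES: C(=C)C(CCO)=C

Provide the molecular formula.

Heavy atoms from the SMILES: 6 C, 1 O.
Implicit hydrogens by atom environment:
  4 × C: 2 H each → 8
  1 × C: 1 H
  1 × C: no H
  1 × O: 1 H
  Total hydrogens = 10.
Molecular formula: C6H10O

C6H10O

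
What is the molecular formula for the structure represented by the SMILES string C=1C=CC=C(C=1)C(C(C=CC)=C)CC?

Heavy atoms from the SMILES: 14 C.
Implicit hydrogens by atom environment:
  5 × C (aromatic): 1 H each → 5
  3 × C: 1 H each → 3
  2 × C: 3 H each → 6
  2 × C: 2 H each → 4
  1 × C: no H
  1 × C (aromatic): no H
  Total hydrogens = 18.
Molecular formula: C14H18

C14H18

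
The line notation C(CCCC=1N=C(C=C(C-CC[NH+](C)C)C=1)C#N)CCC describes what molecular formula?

C18H30N3+

Heavy atoms from the SMILES: 18 C, 3 N.
Implicit hydrogens by atom environment:
  9 × C: 2 H each → 18
  3 × C: 3 H each → 9
  3 × C (aromatic): no H
  2 × C (aromatic): 1 H each → 2
  1 × C: no H
  1 × N (charge +1): 1 H
  1 × N (aromatic): no H
  1 × N: no H
  Total hydrogens = 30.
Net charge +1.
Molecular formula: C18H30N3+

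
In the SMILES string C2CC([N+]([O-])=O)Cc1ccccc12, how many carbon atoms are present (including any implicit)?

10

The symbol for carbon appears 10 times in the SMILES. Lowercase c denotes aromatic carbon and counts toward C.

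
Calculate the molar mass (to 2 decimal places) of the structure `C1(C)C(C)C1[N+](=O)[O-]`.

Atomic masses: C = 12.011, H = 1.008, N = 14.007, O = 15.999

115.13

Molecular formula: C5H9NO2.
M = 5×12.011 + 9×1.008 + 1×14.007 + 2×15.999 = 115.13 g/mol.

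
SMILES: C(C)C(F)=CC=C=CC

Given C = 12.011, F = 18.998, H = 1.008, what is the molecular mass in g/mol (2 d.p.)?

126.17

Molecular formula: C8H11F.
M = 8×12.011 + 1×18.998 + 11×1.008 = 126.17 g/mol.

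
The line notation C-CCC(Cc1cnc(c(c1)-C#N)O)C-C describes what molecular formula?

C13H18N2O

Heavy atoms from the SMILES: 13 C, 2 N, 1 O.
Implicit hydrogens by atom environment:
  4 × C: 2 H each → 8
  3 × C (aromatic): no H
  2 × C: 3 H each → 6
  2 × C (aromatic): 1 H each → 2
  1 × C: 1 H
  1 × C: no H
  1 × N (aromatic): no H
  1 × N: no H
  1 × O: 1 H
  Total hydrogens = 18.
Molecular formula: C13H18N2O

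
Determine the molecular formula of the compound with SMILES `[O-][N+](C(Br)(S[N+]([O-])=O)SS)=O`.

Heavy atoms from the SMILES: 1 Br, 1 C, 2 N, 4 O, 3 S.
Implicit hydrogens by atom environment:
  2 × N (charge +1): no H
  2 × O: no H
  2 × O (charge -1): no H
  2 × S: no H
  1 × Br: no H
  1 × C: no H
  1 × S: 1 H
  Total hydrogens = 1.
Molecular formula: CHBrN2O4S3

CHBrN2O4S3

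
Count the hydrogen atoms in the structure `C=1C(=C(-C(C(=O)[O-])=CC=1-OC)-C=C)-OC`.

Hydrogens are implicit in SMILES; fill each atom to its normal valence:
  4 × C (aromatic): no H
  3 × O: no H
  2 × C: 3 H each → 6
  2 × C (aromatic): 1 H each → 2
  1 × C: 2 H
  1 × C: 1 H
  1 × C: no H
  1 × O (charge -1): no H
  Total hydrogens = 11.

11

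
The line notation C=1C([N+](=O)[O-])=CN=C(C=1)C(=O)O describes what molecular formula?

C6H4N2O4

Heavy atoms from the SMILES: 6 C, 2 N, 4 O.
Implicit hydrogens by atom environment:
  3 × C (aromatic): 1 H each → 3
  2 × C (aromatic): no H
  2 × O: no H
  1 × C: no H
  1 × N (aromatic): no H
  1 × N (charge +1): no H
  1 × O: 1 H
  1 × O (charge -1): no H
  Total hydrogens = 4.
Molecular formula: C6H4N2O4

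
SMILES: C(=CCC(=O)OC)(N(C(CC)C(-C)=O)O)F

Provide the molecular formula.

Heavy atoms from the SMILES: 10 C, 1 F, 1 N, 4 O.
Implicit hydrogens by atom environment:
  3 × C: 3 H each → 9
  3 × C: no H
  3 × O: no H
  2 × C: 2 H each → 4
  2 × C: 1 H each → 2
  1 × F: no H
  1 × N: no H
  1 × O: 1 H
  Total hydrogens = 16.
Molecular formula: C10H16FNO4

C10H16FNO4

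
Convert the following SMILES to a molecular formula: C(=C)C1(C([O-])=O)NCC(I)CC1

Heavy atoms from the SMILES: 8 C, 1 I, 1 N, 2 O.
Implicit hydrogens by atom environment:
  4 × C: 2 H each → 8
  2 × C: 1 H each → 2
  2 × C: no H
  1 × I: no H
  1 × N: 1 H
  1 × O: no H
  1 × O (charge -1): no H
  Total hydrogens = 11.
Net charge -1.
Molecular formula: C8H11INO2-

C8H11INO2-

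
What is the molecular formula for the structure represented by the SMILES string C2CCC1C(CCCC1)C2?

Heavy atoms from the SMILES: 10 C.
Implicit hydrogens by atom environment:
  8 × C: 2 H each → 16
  2 × C: 1 H each → 2
  Total hydrogens = 18.
Molecular formula: C10H18

C10H18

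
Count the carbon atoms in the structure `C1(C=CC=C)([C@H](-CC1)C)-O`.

The symbol for carbon appears 9 times in the SMILES.

9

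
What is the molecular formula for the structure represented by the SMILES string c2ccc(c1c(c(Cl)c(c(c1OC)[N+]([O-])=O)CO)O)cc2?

Heavy atoms from the SMILES: 14 C, 1 Cl, 1 N, 5 O.
Implicit hydrogens by atom environment:
  7 × C (aromatic): no H
  5 × C (aromatic): 1 H each → 5
  2 × O: 1 H each → 2
  2 × O: no H
  1 × C: 3 H
  1 × C: 2 H
  1 × Cl: no H
  1 × N (charge +1): no H
  1 × O (charge -1): no H
  Total hydrogens = 12.
Molecular formula: C14H12ClNO5

C14H12ClNO5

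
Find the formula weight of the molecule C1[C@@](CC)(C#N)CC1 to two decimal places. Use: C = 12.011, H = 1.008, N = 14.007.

109.17

Molecular formula: C7H11N.
M = 7×12.011 + 11×1.008 + 1×14.007 = 109.17 g/mol.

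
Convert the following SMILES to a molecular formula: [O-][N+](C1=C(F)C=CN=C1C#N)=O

Heavy atoms from the SMILES: 6 C, 1 F, 3 N, 2 O.
Implicit hydrogens by atom environment:
  3 × C (aromatic): no H
  2 × C (aromatic): 1 H each → 2
  1 × C: no H
  1 × F: no H
  1 × N (aromatic): no H
  1 × N: no H
  1 × N (charge +1): no H
  1 × O: no H
  1 × O (charge -1): no H
  Total hydrogens = 2.
Molecular formula: C6H2FN3O2

C6H2FN3O2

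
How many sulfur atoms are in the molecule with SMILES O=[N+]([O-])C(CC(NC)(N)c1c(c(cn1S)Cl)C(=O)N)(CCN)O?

The symbol for sulfur appears 1 time in the SMILES.

1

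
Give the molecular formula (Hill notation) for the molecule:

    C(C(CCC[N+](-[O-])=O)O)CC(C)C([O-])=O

Heavy atoms from the SMILES: 9 C, 1 N, 5 O.
Implicit hydrogens by atom environment:
  5 × C: 2 H each → 10
  2 × C: 1 H each → 2
  2 × O: no H
  2 × O (charge -1): no H
  1 × C: 3 H
  1 × C: no H
  1 × N (charge +1): no H
  1 × O: 1 H
  Total hydrogens = 16.
Net charge -1.
Molecular formula: C9H16NO5-

C9H16NO5-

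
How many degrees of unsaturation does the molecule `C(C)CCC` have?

Molecular formula from the SMILES: C5H12.
DoU = (2C + 2 + N − H − X)/2 = (2·5 + 2 + 0 − 12 − 0)/2 = 0/2 = 0.
(Structurally: 0 ring(s) + 0 π bond(s) = 0.)

0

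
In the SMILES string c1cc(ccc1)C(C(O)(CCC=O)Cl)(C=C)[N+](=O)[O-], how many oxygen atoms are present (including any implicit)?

The symbol for oxygen appears 4 times in the SMILES.

4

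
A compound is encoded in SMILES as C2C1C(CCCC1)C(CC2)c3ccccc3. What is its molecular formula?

Heavy atoms from the SMILES: 16 C.
Implicit hydrogens by atom environment:
  7 × C: 2 H each → 14
  5 × C (aromatic): 1 H each → 5
  3 × C: 1 H each → 3
  1 × C (aromatic): no H
  Total hydrogens = 22.
Molecular formula: C16H22

C16H22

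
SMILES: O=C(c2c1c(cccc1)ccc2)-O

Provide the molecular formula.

Heavy atoms from the SMILES: 11 C, 2 O.
Implicit hydrogens by atom environment:
  7 × C (aromatic): 1 H each → 7
  3 × C (aromatic): no H
  1 × C: no H
  1 × O: 1 H
  1 × O: no H
  Total hydrogens = 8.
Molecular formula: C11H8O2

C11H8O2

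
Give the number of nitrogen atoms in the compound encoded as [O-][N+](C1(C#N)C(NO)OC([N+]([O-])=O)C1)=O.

4

The symbol for nitrogen appears 4 times in the SMILES.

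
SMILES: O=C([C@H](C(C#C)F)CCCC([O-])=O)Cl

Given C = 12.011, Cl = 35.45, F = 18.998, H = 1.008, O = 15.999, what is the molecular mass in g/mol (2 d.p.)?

Molecular formula: C9H9ClFO3-.
M = 9×12.011 + 1×35.45 + 1×18.998 + 9×1.008 + 3×15.999 = 219.62 g/mol.

219.62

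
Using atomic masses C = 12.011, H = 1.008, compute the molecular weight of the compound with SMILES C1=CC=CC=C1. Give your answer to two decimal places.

Molecular formula: C6H6.
M = 6×12.011 + 6×1.008 = 78.11 g/mol.

78.11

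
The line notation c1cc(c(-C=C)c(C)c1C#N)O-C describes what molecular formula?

Heavy atoms from the SMILES: 11 C, 1 N, 1 O.
Implicit hydrogens by atom environment:
  4 × C (aromatic): no H
  2 × C: 3 H each → 6
  2 × C (aromatic): 1 H each → 2
  1 × C: 2 H
  1 × C: 1 H
  1 × C: no H
  1 × N: no H
  1 × O: no H
  Total hydrogens = 11.
Molecular formula: C11H11NO

C11H11NO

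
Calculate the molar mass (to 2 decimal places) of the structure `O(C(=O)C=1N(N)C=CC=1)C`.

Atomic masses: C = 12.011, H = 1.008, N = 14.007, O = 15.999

140.14

Molecular formula: C6H8N2O2.
M = 6×12.011 + 8×1.008 + 2×14.007 + 2×15.999 = 140.14 g/mol.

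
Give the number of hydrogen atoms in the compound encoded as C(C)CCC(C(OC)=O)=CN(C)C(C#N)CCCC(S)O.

Hydrogens are implicit in SMILES; fill each atom to its normal valence:
  6 × C: 2 H each → 12
  3 × C: 3 H each → 9
  3 × C: 1 H each → 3
  3 × C: no H
  2 × N: no H
  2 × O: no H
  1 × O: 1 H
  1 × S: 1 H
  Total hydrogens = 26.

26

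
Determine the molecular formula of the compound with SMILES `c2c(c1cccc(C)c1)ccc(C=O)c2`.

Heavy atoms from the SMILES: 14 C, 1 O.
Implicit hydrogens by atom environment:
  8 × C (aromatic): 1 H each → 8
  4 × C (aromatic): no H
  1 × C: 3 H
  1 × C: 1 H
  1 × O: no H
  Total hydrogens = 12.
Molecular formula: C14H12O

C14H12O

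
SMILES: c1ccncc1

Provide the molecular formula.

Heavy atoms from the SMILES: 5 C, 1 N.
Implicit hydrogens by atom environment:
  5 × C (aromatic): 1 H each → 5
  1 × N (aromatic): no H
  Total hydrogens = 5.
Molecular formula: C5H5N

C5H5N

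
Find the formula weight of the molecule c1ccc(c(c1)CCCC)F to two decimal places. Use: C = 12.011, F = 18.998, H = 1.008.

Molecular formula: C10H13F.
M = 10×12.011 + 1×18.998 + 13×1.008 = 152.21 g/mol.

152.21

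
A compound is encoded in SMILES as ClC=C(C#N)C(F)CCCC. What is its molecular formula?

C8H11ClFN

Heavy atoms from the SMILES: 8 C, 1 Cl, 1 F, 1 N.
Implicit hydrogens by atom environment:
  3 × C: 2 H each → 6
  2 × C: 1 H each → 2
  2 × C: no H
  1 × C: 3 H
  1 × Cl: no H
  1 × F: no H
  1 × N: no H
  Total hydrogens = 11.
Molecular formula: C8H11ClFN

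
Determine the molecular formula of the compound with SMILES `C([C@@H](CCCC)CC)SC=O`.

Heavy atoms from the SMILES: 9 C, 1 O, 1 S.
Implicit hydrogens by atom environment:
  5 × C: 2 H each → 10
  2 × C: 3 H each → 6
  2 × C: 1 H each → 2
  1 × O: no H
  1 × S: no H
  Total hydrogens = 18.
Molecular formula: C9H18OS

C9H18OS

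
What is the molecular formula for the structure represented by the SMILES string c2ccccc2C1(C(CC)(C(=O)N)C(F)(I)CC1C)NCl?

Heavy atoms from the SMILES: 15 C, 1 Cl, 1 F, 1 I, 2 N, 1 O.
Implicit hydrogens by atom environment:
  5 × C (aromatic): 1 H each → 5
  4 × C: no H
  2 × C: 3 H each → 6
  2 × C: 2 H each → 4
  1 × C: 1 H
  1 × C (aromatic): no H
  1 × Cl: no H
  1 × F: no H
  1 × I: no H
  1 × N: 2 H
  1 × N: 1 H
  1 × O: no H
  Total hydrogens = 19.
Molecular formula: C15H19ClFIN2O

C15H19ClFIN2O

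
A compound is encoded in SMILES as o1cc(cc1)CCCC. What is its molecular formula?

Heavy atoms from the SMILES: 8 C, 1 O.
Implicit hydrogens by atom environment:
  3 × C: 2 H each → 6
  3 × C (aromatic): 1 H each → 3
  1 × C: 3 H
  1 × C (aromatic): no H
  1 × O (aromatic): no H
  Total hydrogens = 12.
Molecular formula: C8H12O

C8H12O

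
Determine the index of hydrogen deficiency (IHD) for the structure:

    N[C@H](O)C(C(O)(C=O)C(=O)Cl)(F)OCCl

2

Molecular formula from the SMILES: C6H8Cl2FNO5.
DoU = (2C + 2 + N − H − X)/2 = (2·6 + 2 + 1 − 8 − 3)/2 = 4/2 = 2.
(Structurally: 0 ring(s) + 2 π bond(s) = 2.)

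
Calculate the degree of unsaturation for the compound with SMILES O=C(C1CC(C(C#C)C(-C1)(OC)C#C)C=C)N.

Molecular formula from the SMILES: C14H17NO2.
DoU = (2C + 2 + N − H − X)/2 = (2·14 + 2 + 1 − 17 − 0)/2 = 14/2 = 7.
(Structurally: 1 ring(s) + 6 π bond(s) = 7.)

7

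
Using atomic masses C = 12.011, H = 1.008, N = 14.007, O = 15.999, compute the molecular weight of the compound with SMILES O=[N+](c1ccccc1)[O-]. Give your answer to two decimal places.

Molecular formula: C6H5NO2.
M = 6×12.011 + 5×1.008 + 1×14.007 + 2×15.999 = 123.11 g/mol.

123.11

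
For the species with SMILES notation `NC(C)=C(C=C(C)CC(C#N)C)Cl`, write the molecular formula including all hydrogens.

C10H15ClN2

Heavy atoms from the SMILES: 10 C, 1 Cl, 2 N.
Implicit hydrogens by atom environment:
  4 × C: no H
  3 × C: 3 H each → 9
  2 × C: 1 H each → 2
  1 × C: 2 H
  1 × Cl: no H
  1 × N: 2 H
  1 × N: no H
  Total hydrogens = 15.
Molecular formula: C10H15ClN2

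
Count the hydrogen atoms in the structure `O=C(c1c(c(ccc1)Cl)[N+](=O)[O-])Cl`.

3

Hydrogens are implicit in SMILES; fill each atom to its normal valence:
  3 × C (aromatic): 1 H each → 3
  3 × C (aromatic): no H
  2 × Cl: no H
  2 × O: no H
  1 × C: no H
  1 × N (charge +1): no H
  1 × O (charge -1): no H
  Total hydrogens = 3.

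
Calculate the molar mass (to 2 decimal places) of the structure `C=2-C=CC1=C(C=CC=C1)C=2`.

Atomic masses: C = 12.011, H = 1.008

128.17

Molecular formula: C10H8.
M = 10×12.011 + 8×1.008 = 128.17 g/mol.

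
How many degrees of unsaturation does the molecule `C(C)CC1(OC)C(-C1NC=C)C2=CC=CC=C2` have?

6

Molecular formula from the SMILES: C15H21NO.
DoU = (2C + 2 + N − H − X)/2 = (2·15 + 2 + 1 − 21 − 0)/2 = 12/2 = 6.
(Structurally: 2 ring(s) + 4 π bond(s) = 6.)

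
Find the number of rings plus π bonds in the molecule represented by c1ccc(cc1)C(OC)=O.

5

Molecular formula from the SMILES: C8H8O2.
DoU = (2C + 2 + N − H − X)/2 = (2·8 + 2 + 0 − 8 − 0)/2 = 10/2 = 5.
(Structurally: 1 ring(s) + 4 π bond(s) = 5.)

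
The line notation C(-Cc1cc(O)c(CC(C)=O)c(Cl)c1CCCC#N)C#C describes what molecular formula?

Heavy atoms from the SMILES: 17 C, 1 Cl, 1 N, 2 O.
Implicit hydrogens by atom environment:
  6 × C: 2 H each → 12
  5 × C (aromatic): no H
  3 × C: no H
  1 × C: 3 H
  1 × C (aromatic): 1 H
  1 × C: 1 H
  1 × Cl: no H
  1 × N: no H
  1 × O: 1 H
  1 × O: no H
  Total hydrogens = 18.
Molecular formula: C17H18ClNO2

C17H18ClNO2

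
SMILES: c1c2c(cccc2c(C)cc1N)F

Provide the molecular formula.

Heavy atoms from the SMILES: 11 C, 1 F, 1 N.
Implicit hydrogens by atom environment:
  5 × C (aromatic): 1 H each → 5
  5 × C (aromatic): no H
  1 × C: 3 H
  1 × F: no H
  1 × N: 2 H
  Total hydrogens = 10.
Molecular formula: C11H10FN

C11H10FN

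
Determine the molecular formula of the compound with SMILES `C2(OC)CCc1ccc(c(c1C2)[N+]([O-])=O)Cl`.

C11H12ClNO3

Heavy atoms from the SMILES: 11 C, 1 Cl, 1 N, 3 O.
Implicit hydrogens by atom environment:
  4 × C (aromatic): no H
  3 × C: 2 H each → 6
  2 × C (aromatic): 1 H each → 2
  2 × O: no H
  1 × C: 3 H
  1 × C: 1 H
  1 × Cl: no H
  1 × N (charge +1): no H
  1 × O (charge -1): no H
  Total hydrogens = 12.
Molecular formula: C11H12ClNO3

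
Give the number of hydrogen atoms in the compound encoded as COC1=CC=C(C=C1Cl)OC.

Hydrogens are implicit in SMILES; fill each atom to its normal valence:
  3 × C (aromatic): 1 H each → 3
  3 × C (aromatic): no H
  2 × C: 3 H each → 6
  2 × O: no H
  1 × Cl: no H
  Total hydrogens = 9.

9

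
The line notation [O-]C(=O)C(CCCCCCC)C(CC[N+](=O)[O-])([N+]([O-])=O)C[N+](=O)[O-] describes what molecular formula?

C13H22N3O8-

Heavy atoms from the SMILES: 13 C, 3 N, 8 O.
Implicit hydrogens by atom environment:
  9 × C: 2 H each → 18
  4 × O: no H
  4 × O (charge -1): no H
  3 × N (charge +1): no H
  2 × C: no H
  1 × C: 3 H
  1 × C: 1 H
  Total hydrogens = 22.
Net charge -1.
Molecular formula: C13H22N3O8-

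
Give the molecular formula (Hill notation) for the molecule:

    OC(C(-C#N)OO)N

C3H6N2O3

Heavy atoms from the SMILES: 3 C, 2 N, 3 O.
Implicit hydrogens by atom environment:
  2 × C: 1 H each → 2
  2 × O: 1 H each → 2
  1 × C: no H
  1 × N: 2 H
  1 × N: no H
  1 × O: no H
  Total hydrogens = 6.
Molecular formula: C3H6N2O3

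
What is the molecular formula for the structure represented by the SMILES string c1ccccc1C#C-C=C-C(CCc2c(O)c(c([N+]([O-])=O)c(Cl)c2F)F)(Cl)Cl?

C19H12Cl3F2NO3

Heavy atoms from the SMILES: 19 C, 3 Cl, 2 F, 1 N, 3 O.
Implicit hydrogens by atom environment:
  7 × C (aromatic): no H
  5 × C (aromatic): 1 H each → 5
  3 × C: no H
  3 × Cl: no H
  2 × C: 2 H each → 4
  2 × C: 1 H each → 2
  2 × F: no H
  1 × N (charge +1): no H
  1 × O: 1 H
  1 × O: no H
  1 × O (charge -1): no H
  Total hydrogens = 12.
Molecular formula: C19H12Cl3F2NO3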